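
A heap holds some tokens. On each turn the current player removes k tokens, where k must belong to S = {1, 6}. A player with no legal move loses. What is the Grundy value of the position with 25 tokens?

n :  0  1  2  3  4  5  6  7  8  9 10 11 12 13 14 15 16 17 18 19 20 21 22 23 24 25
G :  0  1  0  1  0  1  2  0  1  0  1  0  1  2  0  1  0  1  0  1  2  0  1  0  1  0

0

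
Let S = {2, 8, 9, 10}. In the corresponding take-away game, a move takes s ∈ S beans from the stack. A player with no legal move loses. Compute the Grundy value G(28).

2

G(0) = 0
G(1) = mex{} = 0
G(2) = mex{0} = 1
G(3) = mex{0} = 1
G(4) = mex{1} = 0
G(5) = mex{1} = 0
G(6) = mex{0} = 1
G(7) = mex{0} = 1
G(8) = mex{1,0} = 2
G(9) = mex{1,0,0} = 2
G(10) = mex{2,1,0,0} = 3
G(11) = mex{2,1,1,0} = 3
G(12) = mex{3,0,1,1} = 2
G(13) = mex{3,0,0,1} = 2
G(14) = mex{2,1,0,0} = 3
G(15) = mex{2,1,1,0} = 3
G(16) = mex{3,2,1,1} = 0
G(17) = mex{3,2,2,1} = 0
G(18) = mex{0,3,2,2} = 1
G(19) = mex{0,3,3,2} = 1
G(20) = mex{1,2,3,3} = 0
G(21) = mex{1,2,2,3} = 0
G(22) = mex{0,3,2,2} = 1
G(23) = mex{0,3,3,2} = 1
G(24) = mex{1,0,3,3} = 2
G(25) = mex{1,0,0,3} = 2
G(26) = mex{2,1,0,0} = 3
G(27) = mex{2,1,1,0} = 3
G(28) = mex{3,0,1,1} = 2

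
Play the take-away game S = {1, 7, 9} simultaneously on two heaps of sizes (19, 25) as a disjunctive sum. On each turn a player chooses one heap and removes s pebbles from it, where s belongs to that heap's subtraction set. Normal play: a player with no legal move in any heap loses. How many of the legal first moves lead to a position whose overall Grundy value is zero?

0

All heaps use S = {1, 7, 9}:
G(0) = 0
G(1) = mex{0} = 1
G(2) = mex{1} = 0
G(3) = mex{0} = 1
G(4) = mex{1} = 0
G(5) = mex{0} = 1
G(6) = mex{1} = 0
G(7) = mex{0,0} = 1
G(8) = mex{1,1} = 0
G(9) = mex{0,0,0} = 1
G(10) = mex{1,1,1} = 0
G(11) = mex{0,0,0} = 1
G(12) = mex{1,1,1} = 0
G(13) = mex{0,0,0} = 1
G(14) = mex{1,1,1} = 0
G(15) = mex{0,0,0} = 1
G(16) = mex{1,1,1} = 0
G(17) = mex{0,0,0} = 1
G(18) = mex{1,1,1} = 0
G(19) = mex{0,0,0} = 1
G(20) = mex{1,1,1} = 0
G(21) = mex{0,0,0} = 1
G(22) = mex{1,1,1} = 0
G(23) = mex{0,0,0} = 1
G(24) = mex{1,1,1} = 0
G(25) = mex{0,0,0} = 1
Heap A: G(19) = 1.
Heap B: G(25) = 1.
Combined Grundy value = 1 ⊕ 1 = 0.
A winning move leaves total XOR = 0, i.e. changes one component's Grundy value g to g ⊕ X where X is the current total.
Heap A: target g' = 1⊕0 = 1, but every legal move changes the Grundy value (mex property), so 0 moves.
Heap B: target g' = 1⊕0 = 1, but every legal move changes the Grundy value (mex property), so 0 moves.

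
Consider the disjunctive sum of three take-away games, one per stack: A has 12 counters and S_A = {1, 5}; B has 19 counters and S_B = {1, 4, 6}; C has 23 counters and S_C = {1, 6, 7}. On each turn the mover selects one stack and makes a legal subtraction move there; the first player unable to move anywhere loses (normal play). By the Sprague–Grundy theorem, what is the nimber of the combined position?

1

Stack A, S = {1, 5}:
G(0) = 0
G(1) = mex{0} = 1
G(2) = mex{1} = 0
G(3) = mex{0} = 1
G(4) = mex{1} = 0
G(5) = mex{0,0} = 1
G(6) = mex{1,1} = 0
G(7) = mex{0,0} = 1
G(8) = mex{1,1} = 0
G(9) = mex{0,0} = 1
G(10) = mex{1,1} = 0
G(11) = mex{0,0} = 1
G(12) = mex{1,1} = 0
G_A(12) = 0.
Stack B, S = {1, 4, 6}:
G(0) = 0
G(1) = mex{0} = 1
G(2) = mex{1} = 0
G(3) = mex{0} = 1
G(4) = mex{1,0} = 2
G(5) = mex{2,1} = 0
G(6) = mex{0,0,0} = 1
G(7) = mex{1,1,1} = 0
G(8) = mex{0,2,0} = 1
G(9) = mex{1,0,1} = 2
G(10) = mex{2,1,2} = 0
G(11) = mex{0,0,0} = 1
G(12) = mex{1,1,1} = 0
G(13) = mex{0,2,0} = 1
G(14) = mex{1,0,1} = 2
G(15) = mex{2,1,2} = 0
G(16) = mex{0,0,0} = 1
G(17) = mex{1,1,1} = 0
G(18) = mex{0,2,0} = 1
G(19) = mex{1,0,1} = 2
G_B(19) = 2.
Stack C, S = {1, 6, 7}:
n :  0  1  2  3  4  5  6  7  8  9 10 11 12 13 14 15 16 17 18 19 20 21 22 23
G :  0  1  0  1  0  1  2  3  2  3  2  3  0  1  0  1  0  1  2  3  2  3  2  3
G_C(23) = 3.
Combined Grundy value = 0 ⊕ 2 ⊕ 3 = 1.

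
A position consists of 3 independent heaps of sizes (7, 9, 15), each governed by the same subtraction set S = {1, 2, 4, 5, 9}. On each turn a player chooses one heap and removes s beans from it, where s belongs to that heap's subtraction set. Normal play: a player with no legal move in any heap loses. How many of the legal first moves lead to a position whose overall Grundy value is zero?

0

All heaps use S = {1, 2, 4, 5, 9}:
G(0) = 0
G(1) = mex{0} = 1
G(2) = mex{1,0} = 2
G(3) = mex{2,1} = 0
G(4) = mex{0,2,0} = 1
G(5) = mex{1,0,1,0} = 2
G(6) = mex{2,1,2,1} = 0
G(7) = mex{0,2,0,2} = 1
G(8) = mex{1,0,1,0} = 2
G(9) = mex{2,1,2,1,0} = 3
G(10) = mex{3,2,0,2,1} = 4
G(11) = mex{4,3,1,0,2} = 5
G(12) = mex{5,4,2,1,0} = 3
G(13) = mex{3,5,3,2,1} = 0
G(14) = mex{0,3,4,3,2} = 1
G(15) = mex{1,0,5,4,0} = 2
Heap A: G(7) = 1.
Heap B: G(9) = 3.
Heap C: G(15) = 2.
Combined Grundy value = 1 ⊕ 3 ⊕ 2 = 0.
A winning move leaves total XOR = 0, i.e. changes one component's Grundy value g to g ⊕ X where X is the current total.
Heap A: target g' = 1⊕0 = 1, but every legal move changes the Grundy value (mex property), so 0 moves.
Heap B: target g' = 3⊕0 = 3, but every legal move changes the Grundy value (mex property), so 0 moves.
Heap C: target g' = 2⊕0 = 2, but every legal move changes the Grundy value (mex property), so 0 moves.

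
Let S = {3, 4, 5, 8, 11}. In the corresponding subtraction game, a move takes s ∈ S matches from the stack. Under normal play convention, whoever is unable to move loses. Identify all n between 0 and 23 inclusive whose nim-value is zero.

G(0) = 0
G(1) = mex{} = 0
G(2) = mex{} = 0
G(3) = mex{0} = 1
G(4) = mex{0,0} = 1
G(5) = mex{0,0,0} = 1
G(6) = mex{1,0,0} = 2
G(7) = mex{1,1,0} = 2
G(8) = mex{1,1,1,0} = 2
G(9) = mex{2,1,1,0} = 3
G(10) = mex{2,2,1,0} = 3
G(11) = mex{2,2,2,1,0} = 3
G(12) = mex{3,2,2,1,0} = 4
G(13) = mex{3,3,2,1,0} = 4
G(14) = mex{3,3,3,2,1} = 0
G(15) = mex{4,3,3,2,1} = 0
G(16) = mex{4,4,3,2,1} = 0
G(17) = mex{0,4,4,3,2} = 1
G(18) = mex{0,0,4,3,2} = 1
G(19) = mex{0,0,0,3,2} = 1
G(20) = mex{1,0,0,4,3} = 2
G(21) = mex{1,1,0,4,3} = 2
G(22) = mex{1,1,1,0,3} = 2
G(23) = mex{2,1,1,0,4} = 3
P-positions are exactly the n with G(n) = 0.

0, 1, 2, 14, 15, 16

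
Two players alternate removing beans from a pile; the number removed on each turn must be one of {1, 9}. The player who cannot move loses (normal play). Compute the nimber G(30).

0

G(0) = 0
G(1) = mex{0} = 1
G(2) = mex{1} = 0
G(3) = mex{0} = 1
G(4) = mex{1} = 0
G(5) = mex{0} = 1
G(6) = mex{1} = 0
G(7) = mex{0} = 1
G(8) = mex{1} = 0
G(9) = mex{0,0} = 1
G(10) = mex{1,1} = 0
G(11) = mex{0,0} = 1
G(12) = mex{1,1} = 0
G(13) = mex{0,0} = 1
G(14) = mex{1,1} = 0
G(15) = mex{0,0} = 1
G(16) = mex{1,1} = 0
G(17) = mex{0,0} = 1
G(18) = mex{1,1} = 0
G(19) = mex{0,0} = 1
G(20) = mex{1,1} = 0
G(21) = mex{0,0} = 1
G(22) = mex{1,1} = 0
G(23) = mex{0,0} = 1
G(24) = mex{1,1} = 0
G(25) = mex{0,0} = 1
G(26) = mex{1,1} = 0
G(27) = mex{0,0} = 1
G(28) = mex{1,1} = 0
G(29) = mex{0,0} = 1
G(30) = mex{1,1} = 0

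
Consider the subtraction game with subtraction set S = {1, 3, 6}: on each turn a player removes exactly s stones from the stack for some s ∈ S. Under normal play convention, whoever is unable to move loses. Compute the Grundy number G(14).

1

G(0) = 0
G(1) = mex{0} = 1
G(2) = mex{1} = 0
G(3) = mex{0,0} = 1
G(4) = mex{1,1} = 0
G(5) = mex{0,0} = 1
G(6) = mex{1,1,0} = 2
G(7) = mex{2,0,1} = 3
G(8) = mex{3,1,0} = 2
G(9) = mex{2,2,1} = 0
G(10) = mex{0,3,0} = 1
G(11) = mex{1,2,1} = 0
G(12) = mex{0,0,2} = 1
G(13) = mex{1,1,3} = 0
G(14) = mex{0,0,2} = 1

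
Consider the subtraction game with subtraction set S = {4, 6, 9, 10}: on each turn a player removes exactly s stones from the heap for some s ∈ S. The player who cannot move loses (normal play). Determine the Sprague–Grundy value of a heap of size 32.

1

n :  0  1  2  3  4  5  6  7  8  9 10 11 12 13 14 15 16 17 18 19 20 21 22 23 24 25 26 27 28 29 30 31 32
G :  0  0  0  0  1  1  1  1  2  2  2  2  3  3  0  0  0  0  1  1  1  1  2  2  2  2  3  3  0  0  0  0  1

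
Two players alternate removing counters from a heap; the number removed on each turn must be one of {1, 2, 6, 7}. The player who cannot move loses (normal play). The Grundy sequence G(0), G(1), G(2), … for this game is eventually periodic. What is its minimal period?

8

n :  0  1  2  3  4  5  6  7  8  9 10 11 12 13 14 15 16 17
G :  0  1  2  0  1  2  3  4  0  1  2  0  1  2  3  4  0  1
G(n+8) = G(n) holds for n = 0,…,6 (a full window of length max(S) = 7), so the sequence is purely periodic with period 8.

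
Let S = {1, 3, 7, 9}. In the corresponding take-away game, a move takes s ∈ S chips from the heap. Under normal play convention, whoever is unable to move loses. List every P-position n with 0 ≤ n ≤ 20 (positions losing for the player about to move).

G(0) = 0
G(1) = mex{0} = 1
G(2) = mex{1} = 0
G(3) = mex{0,0} = 1
G(4) = mex{1,1} = 0
G(5) = mex{0,0} = 1
G(6) = mex{1,1} = 0
G(7) = mex{0,0,0} = 1
G(8) = mex{1,1,1} = 0
G(9) = mex{0,0,0,0} = 1
G(10) = mex{1,1,1,1} = 0
G(11) = mex{0,0,0,0} = 1
G(12) = mex{1,1,1,1} = 0
G(13) = mex{0,0,0,0} = 1
G(14) = mex{1,1,1,1} = 0
G(15) = mex{0,0,0,0} = 1
G(16) = mex{1,1,1,1} = 0
G(17) = mex{0,0,0,0} = 1
G(18) = mex{1,1,1,1} = 0
G(19) = mex{0,0,0,0} = 1
G(20) = mex{1,1,1,1} = 0
P-positions are exactly the n with G(n) = 0.

0, 2, 4, 6, 8, 10, 12, 14, 16, 18, 20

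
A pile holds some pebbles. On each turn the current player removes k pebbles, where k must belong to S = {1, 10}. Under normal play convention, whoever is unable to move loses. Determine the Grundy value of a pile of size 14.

1

n :  0  1  2  3  4  5  6  7  8  9 10 11 12 13 14
G :  0  1  0  1  0  1  0  1  0  1  2  0  1  0  1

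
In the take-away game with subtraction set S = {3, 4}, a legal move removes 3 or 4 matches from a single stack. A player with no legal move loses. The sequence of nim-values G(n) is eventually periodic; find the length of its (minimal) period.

n :  0  1  2  3  4  5  6  7  8  9 10 11 12 13 14 15
G :  0  0  0  1  1  1  2  0  0  0  1  1  1  2  0  0
G(n+7) = G(n) holds for n = 0,…,3 (a full window of length max(S) = 4), so the sequence is purely periodic with period 7.

7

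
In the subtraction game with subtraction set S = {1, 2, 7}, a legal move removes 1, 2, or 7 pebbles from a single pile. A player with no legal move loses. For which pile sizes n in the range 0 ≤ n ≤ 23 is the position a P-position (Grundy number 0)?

n :  0  1  2  3  4  5  6  7  8  9 10 11 12 13 14 15 16 17 18 19 20 21 22 23
G :  0  1  2  0  1  2  0  1  2  0  1  2  0  1  2  0  1  2  0  1  2  0  1  2
P-positions are exactly the n with G(n) = 0.

0, 3, 6, 9, 12, 15, 18, 21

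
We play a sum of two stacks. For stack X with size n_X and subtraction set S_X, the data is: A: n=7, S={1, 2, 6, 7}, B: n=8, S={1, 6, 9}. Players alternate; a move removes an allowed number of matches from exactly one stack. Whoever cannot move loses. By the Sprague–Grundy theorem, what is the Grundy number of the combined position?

Stack A, S = {1, 2, 6, 7}:
n : 0 1 2 3 4 5 6 7
G : 0 1 2 0 1 2 3 4
G_A(7) = 4.
Stack B, S = {1, 6, 9}:
G(0) = 0
G(1) = mex{0} = 1
G(2) = mex{1} = 0
G(3) = mex{0} = 1
G(4) = mex{1} = 0
G(5) = mex{0} = 1
G(6) = mex{1,0} = 2
G(7) = mex{2,1} = 0
G(8) = mex{0,0} = 1
G_B(8) = 1.
Combined Grundy value = 4 ⊕ 1 = 5.

5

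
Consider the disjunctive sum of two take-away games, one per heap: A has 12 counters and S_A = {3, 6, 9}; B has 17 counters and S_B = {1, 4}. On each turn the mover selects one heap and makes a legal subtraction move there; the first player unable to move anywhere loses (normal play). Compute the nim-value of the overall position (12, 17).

Heap A, S = {3, 6, 9}:
n :  0  1  2  3  4  5  6  7  8  9 10 11 12
G :  0  0  0  1  1  1  2  2  2  3  3  3  0
G_A(12) = 0.
Heap B, S = {1, 4}:
n :  0  1  2  3  4  5  6  7  8  9 10 11 12 13 14 15 16 17
G :  0  1  0  1  2  0  1  0  1  2  0  1  0  1  2  0  1  0
G_B(17) = 0.
Combined Grundy value = 0 ⊕ 0 = 0.

0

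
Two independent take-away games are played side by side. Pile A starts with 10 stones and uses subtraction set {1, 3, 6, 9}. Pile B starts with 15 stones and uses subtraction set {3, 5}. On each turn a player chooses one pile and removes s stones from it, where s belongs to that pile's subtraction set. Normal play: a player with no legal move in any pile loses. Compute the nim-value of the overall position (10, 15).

Pile A, S = {1, 3, 6, 9}:
G(0) = 0
G(1) = mex{0} = 1
G(2) = mex{1} = 0
G(3) = mex{0,0} = 1
G(4) = mex{1,1} = 0
G(5) = mex{0,0} = 1
G(6) = mex{1,1,0} = 2
G(7) = mex{2,0,1} = 3
G(8) = mex{3,1,0} = 2
G(9) = mex{2,2,1,0} = 3
G(10) = mex{3,3,0,1} = 2
G_A(10) = 2.
Pile B, S = {3, 5}:
n :  0  1  2  3  4  5  6  7  8  9 10 11 12 13 14 15
G :  0  0  0  1  1  1  2  2  0  0  0  1  1  1  2  2
G_B(15) = 2.
Combined Grundy value = 2 ⊕ 2 = 0.

0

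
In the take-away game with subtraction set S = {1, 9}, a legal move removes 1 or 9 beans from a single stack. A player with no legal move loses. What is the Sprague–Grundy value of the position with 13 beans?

G(0) = 0
G(1) = mex{0} = 1
G(2) = mex{1} = 0
G(3) = mex{0} = 1
G(4) = mex{1} = 0
G(5) = mex{0} = 1
G(6) = mex{1} = 0
G(7) = mex{0} = 1
G(8) = mex{1} = 0
G(9) = mex{0,0} = 1
G(10) = mex{1,1} = 0
G(11) = mex{0,0} = 1
G(12) = mex{1,1} = 0
G(13) = mex{0,0} = 1

1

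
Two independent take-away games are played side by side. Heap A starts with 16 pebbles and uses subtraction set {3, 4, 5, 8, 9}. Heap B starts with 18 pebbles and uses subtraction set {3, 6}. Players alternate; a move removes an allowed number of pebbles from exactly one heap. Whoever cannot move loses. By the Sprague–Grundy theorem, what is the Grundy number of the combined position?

1

Heap A, S = {3, 4, 5, 8, 9}:
n :  0  1  2  3  4  5  6  7  8  9 10 11 12 13 14 15 16
G :  0  0  0  1  1  1  2  2  2  3  3  3  0  0  0  1  1
G_A(16) = 1.
Heap B, S = {3, 6}:
n :  0  1  2  3  4  5  6  7  8  9 10 11 12 13 14 15 16 17 18
G :  0  0  0  1  1  1  2  2  2  0  0  0  1  1  1  2  2  2  0
G_B(18) = 0.
Combined Grundy value = 1 ⊕ 0 = 1.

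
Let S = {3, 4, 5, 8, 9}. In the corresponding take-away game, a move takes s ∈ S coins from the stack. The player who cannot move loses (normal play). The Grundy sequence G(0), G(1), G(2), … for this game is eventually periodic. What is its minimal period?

12

G(0) = 0
G(1) = mex{} = 0
G(2) = mex{} = 0
G(3) = mex{0} = 1
G(4) = mex{0,0} = 1
G(5) = mex{0,0,0} = 1
G(6) = mex{1,0,0} = 2
G(7) = mex{1,1,0} = 2
G(8) = mex{1,1,1,0} = 2
G(9) = mex{2,1,1,0,0} = 3
G(10) = mex{2,2,1,0,0} = 3
G(11) = mex{2,2,2,1,0} = 3
G(12) = mex{3,2,2,1,1} = 0
G(13) = mex{3,3,2,1,1} = 0
G(14) = mex{3,3,3,2,1} = 0
G(15) = mex{0,3,3,2,2} = 1
G(16) = mex{0,0,3,2,2} = 1
G(17) = mex{0,0,0,3,2} = 1
G(18) = mex{1,0,0,3,3} = 2
G(19) = mex{1,1,0,3,3} = 2
G(20) = mex{1,1,1,0,3} = 2
G(21) = mex{2,1,1,0,0} = 3
G(22) = mex{2,2,1,0,0} = 3
G(23) = mex{2,2,2,1,0} = 3
G(24) = mex{3,2,2,1,1} = 0
G(25) = mex{3,3,2,1,1} = 0
G(n+12) = G(n) holds for n = 0,…,8 (a full window of length max(S) = 9), so the sequence is purely periodic with period 12.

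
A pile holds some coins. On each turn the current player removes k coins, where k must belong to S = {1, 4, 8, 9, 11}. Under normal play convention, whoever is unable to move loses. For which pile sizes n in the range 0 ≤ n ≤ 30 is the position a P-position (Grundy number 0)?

n :  0  1  2  3  4  5  6  7  8  9 10 11 12 13 14 15 16 17 18 19 20 21 22 23 24 25 26 27 28 29 30
G :  0  1  0  1  2  0  1  0  1  2  3  2  0  1  2  3  2  0  1  0  1  2  0  1  0  1  2  3  2  0  1
P-positions are exactly the n with G(n) = 0.

0, 2, 5, 7, 12, 17, 19, 22, 24, 29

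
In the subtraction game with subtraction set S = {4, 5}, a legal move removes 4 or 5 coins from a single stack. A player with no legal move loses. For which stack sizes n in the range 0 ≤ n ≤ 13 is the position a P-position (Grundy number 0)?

G(0) = 0
G(1) = mex{} = 0
G(2) = mex{} = 0
G(3) = mex{} = 0
G(4) = mex{0} = 1
G(5) = mex{0,0} = 1
G(6) = mex{0,0} = 1
G(7) = mex{0,0} = 1
G(8) = mex{1,0} = 2
G(9) = mex{1,1} = 0
G(10) = mex{1,1} = 0
G(11) = mex{1,1} = 0
G(12) = mex{2,1} = 0
G(13) = mex{0,2} = 1
P-positions are exactly the n with G(n) = 0.

0, 1, 2, 3, 9, 10, 11, 12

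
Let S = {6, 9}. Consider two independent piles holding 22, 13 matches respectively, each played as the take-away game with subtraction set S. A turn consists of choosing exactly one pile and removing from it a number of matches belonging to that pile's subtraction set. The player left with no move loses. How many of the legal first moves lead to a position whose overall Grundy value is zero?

All piles use S = {6, 9}:
G(0) = 0
G(1) = mex{} = 0
G(2) = mex{} = 0
G(3) = mex{} = 0
G(4) = mex{} = 0
G(5) = mex{} = 0
G(6) = mex{0} = 1
G(7) = mex{0} = 1
G(8) = mex{0} = 1
G(9) = mex{0,0} = 1
G(10) = mex{0,0} = 1
G(11) = mex{0,0} = 1
G(12) = mex{1,0} = 2
G(13) = mex{1,0} = 2
G(14) = mex{1,0} = 2
G(15) = mex{1,1} = 0
G(16) = mex{1,1} = 0
G(17) = mex{1,1} = 0
G(18) = mex{2,1} = 0
G(19) = mex{2,1} = 0
G(20) = mex{2,1} = 0
G(21) = mex{0,2} = 1
G(22) = mex{0,2} = 1
Pile A: G(22) = 1.
Pile B: G(13) = 2.
Combined Grundy value = 1 ⊕ 2 = 3.
A winning move leaves total XOR = 0, i.e. changes one component's Grundy value g to g ⊕ X where X is the current total.
Pile A: need g' = 1⊕3 = 2. Options: 22−6→G=0, 22−9→G=2. Hits: 1.
Pile B: need g' = 2⊕3 = 1. Options: 13−6→G=1, 13−9→G=0. Hits: 1.

2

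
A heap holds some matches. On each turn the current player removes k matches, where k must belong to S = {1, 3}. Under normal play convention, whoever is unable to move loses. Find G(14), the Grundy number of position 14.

G(0) = 0
G(1) = mex{0} = 1
G(2) = mex{1} = 0
G(3) = mex{0,0} = 1
G(4) = mex{1,1} = 0
G(5) = mex{0,0} = 1
G(6) = mex{1,1} = 0
G(7) = mex{0,0} = 1
G(8) = mex{1,1} = 0
G(9) = mex{0,0} = 1
G(10) = mex{1,1} = 0
G(11) = mex{0,0} = 1
G(12) = mex{1,1} = 0
G(13) = mex{0,0} = 1
G(14) = mex{1,1} = 0

0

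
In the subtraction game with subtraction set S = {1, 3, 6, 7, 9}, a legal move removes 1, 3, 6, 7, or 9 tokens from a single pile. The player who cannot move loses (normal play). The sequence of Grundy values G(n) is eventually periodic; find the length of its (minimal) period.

12

G(0) = 0
G(1) = mex{0} = 1
G(2) = mex{1} = 0
G(3) = mex{0,0} = 1
G(4) = mex{1,1} = 0
G(5) = mex{0,0} = 1
G(6) = mex{1,1,0} = 2
G(7) = mex{2,0,1,0} = 3
G(8) = mex{3,1,0,1} = 2
G(9) = mex{2,2,1,0,0} = 3
G(10) = mex{3,3,0,1,1} = 2
G(11) = mex{2,2,1,0,0} = 3
G(12) = mex{3,3,2,1,1} = 0
G(13) = mex{0,2,3,2,0} = 1
G(14) = mex{1,3,2,3,1} = 0
G(15) = mex{0,0,3,2,2} = 1
G(16) = mex{1,1,2,3,3} = 0
G(17) = mex{0,0,3,2,2} = 1
G(18) = mex{1,1,0,3,3} = 2
G(19) = mex{2,0,1,0,2} = 3
G(20) = mex{3,1,0,1,3} = 2
G(21) = mex{2,2,1,0,0} = 3
G(22) = mex{3,3,0,1,1} = 2
G(23) = mex{2,2,1,0,0} = 3
G(24) = mex{3,3,2,1,1} = 0
G(25) = mex{0,2,3,2,0} = 1
G(n+12) = G(n) holds for n = 0,…,8 (a full window of length max(S) = 9), so the sequence is purely periodic with period 12.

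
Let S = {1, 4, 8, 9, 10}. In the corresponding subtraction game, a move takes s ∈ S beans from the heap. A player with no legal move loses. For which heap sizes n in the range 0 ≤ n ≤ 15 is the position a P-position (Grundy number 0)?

0, 2, 5, 7

G(0) = 0
G(1) = mex{0} = 1
G(2) = mex{1} = 0
G(3) = mex{0} = 1
G(4) = mex{1,0} = 2
G(5) = mex{2,1} = 0
G(6) = mex{0,0} = 1
G(7) = mex{1,1} = 0
G(8) = mex{0,2,0} = 1
G(9) = mex{1,0,1,0} = 2
G(10) = mex{2,1,0,1,0} = 3
G(11) = mex{3,0,1,0,1} = 2
G(12) = mex{2,1,2,1,0} = 3
G(13) = mex{3,2,0,2,1} = 4
G(14) = mex{4,3,1,0,2} = 5
G(15) = mex{5,2,0,1,0} = 3
P-positions are exactly the n with G(n) = 0.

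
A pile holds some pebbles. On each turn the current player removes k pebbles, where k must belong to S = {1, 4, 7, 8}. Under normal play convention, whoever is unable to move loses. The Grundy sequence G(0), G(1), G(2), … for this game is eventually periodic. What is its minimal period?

n :  0  1  2  3  4  5  6  7  8  9 10 11 12 13 14 15 16 17 18 19 20 21 22 23 24 25 26 27 28 29 30 31 32 33 34 35 36 37 38 39 40 41 42 43 44 45 46 47 48 49 50 51
G :  0  1  0  1  2  0  1  2  3  2  3  0  1  3  0  1  0  1  2  3  2  4  3  2  3  0  1  0  1  2  0  1  2  3  2  3  0  1  3  0  1  0  1  2  3  2  4  3  2  3  0  1
G(n+25) = G(n) holds for n = 0,…,7 (a full window of length max(S) = 8), so the sequence is purely periodic with period 25.

25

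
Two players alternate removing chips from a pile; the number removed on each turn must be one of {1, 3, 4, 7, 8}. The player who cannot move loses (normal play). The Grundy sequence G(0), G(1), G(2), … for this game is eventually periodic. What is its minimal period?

n :  0  1  2  3  4  5  6  7  8  9 10 11 12 13 14 15 16 17 18 19 20 21 22 23
G :  0  1  0  1  2  3  2  3  4  5  4  0  1  0  1  2  3  2  3  4  5  4  0  1
G(n+11) = G(n) holds for n = 0,…,7 (a full window of length max(S) = 8), so the sequence is purely periodic with period 11.

11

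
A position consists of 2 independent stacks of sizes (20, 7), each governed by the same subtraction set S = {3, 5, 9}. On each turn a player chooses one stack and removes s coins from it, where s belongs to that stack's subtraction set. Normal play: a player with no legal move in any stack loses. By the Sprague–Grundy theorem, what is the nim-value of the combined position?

All stacks use S = {3, 5, 9}:
G(0) = 0
G(1) = mex{} = 0
G(2) = mex{} = 0
G(3) = mex{0} = 1
G(4) = mex{0} = 1
G(5) = mex{0,0} = 1
G(6) = mex{1,0} = 2
G(7) = mex{1,0} = 2
G(8) = mex{1,1} = 0
G(9) = mex{2,1,0} = 3
G(10) = mex{2,1,0} = 3
G(11) = mex{0,2,0} = 1
G(12) = mex{3,2,1} = 0
G(13) = mex{3,0,1} = 2
G(14) = mex{1,3,1} = 0
G(15) = mex{0,3,2} = 1
G(16) = mex{2,1,2} = 0
G(17) = mex{0,0,0} = 1
G(18) = mex{1,2,3} = 0
G(19) = mex{0,0,3} = 1
G(20) = mex{1,1,1} = 0
Stack A: G(20) = 0.
Stack B: G(7) = 2.
Combined Grundy value = 0 ⊕ 2 = 2.

2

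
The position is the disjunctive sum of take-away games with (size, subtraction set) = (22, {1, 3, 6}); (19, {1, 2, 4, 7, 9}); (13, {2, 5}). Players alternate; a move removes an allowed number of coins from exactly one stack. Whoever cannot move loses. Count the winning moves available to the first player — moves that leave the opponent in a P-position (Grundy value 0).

4

Stack A, S = {1, 3, 6}:
G(0) = 0
G(1) = mex{0} = 1
G(2) = mex{1} = 0
G(3) = mex{0,0} = 1
G(4) = mex{1,1} = 0
G(5) = mex{0,0} = 1
G(6) = mex{1,1,0} = 2
G(7) = mex{2,0,1} = 3
G(8) = mex{3,1,0} = 2
G(9) = mex{2,2,1} = 0
G(10) = mex{0,3,0} = 1
G(11) = mex{1,2,1} = 0
G(12) = mex{0,0,2} = 1
G(13) = mex{1,1,3} = 0
G(14) = mex{0,0,2} = 1
G(15) = mex{1,1,0} = 2
G(16) = mex{2,0,1} = 3
G(17) = mex{3,1,0} = 2
G(18) = mex{2,2,1} = 0
G(19) = mex{0,3,0} = 1
G(20) = mex{1,2,1} = 0
G(21) = mex{0,0,2} = 1
G(22) = mex{1,1,3} = 0
G_A(22) = 0.
Stack B, S = {1, 2, 4, 7, 9}:
G(0) = 0
G(1) = mex{0} = 1
G(2) = mex{1,0} = 2
G(3) = mex{2,1} = 0
G(4) = mex{0,2,0} = 1
G(5) = mex{1,0,1} = 2
G(6) = mex{2,1,2} = 0
G(7) = mex{0,2,0,0} = 1
G(8) = mex{1,0,1,1} = 2
G(9) = mex{2,1,2,2,0} = 3
G(10) = mex{3,2,0,0,1} = 4
G(11) = mex{4,3,1,1,2} = 0
G(12) = mex{0,4,2,2,0} = 1
G(13) = mex{1,0,3,0,1} = 2
G(14) = mex{2,1,4,1,2} = 0
G(15) = mex{0,2,0,2,0} = 1
G(16) = mex{1,0,1,3,1} = 2
G(17) = mex{2,1,2,4,2} = 0
G(18) = mex{0,2,0,0,3} = 1
G(19) = mex{1,0,1,1,4} = 2
G_B(19) = 2.
Stack C, S = {2, 5}:
n :  0  1  2  3  4  5  6  7  8  9 10 11 12 13
G :  0  0  1  1  0  2  1  0  0  1  1  0  2  1
G_C(13) = 1.
Combined Grundy value = 0 ⊕ 2 ⊕ 1 = 3.
A winning move leaves total XOR = 0, i.e. changes one component's Grundy value g to g ⊕ X where X is the current total.
Stack A: need g' = 0⊕3 = 3. Options: 22−1→G=1, 22−3→G=1, 22−6→G=3. Hits: 1.
Stack B: need g' = 2⊕3 = 1. Options: 19−1→G=1, 19−2→G=0, 19−4→G=1, 19−7→G=1, 19−9→G=4. Hits: 3.
Stack C: need g' = 1⊕3 = 2. Options: 13−2→G=0, 13−5→G=0. Hits: 0.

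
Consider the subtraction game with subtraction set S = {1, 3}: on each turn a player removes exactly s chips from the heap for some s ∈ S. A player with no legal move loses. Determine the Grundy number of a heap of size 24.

G(0) = 0
G(1) = mex{0} = 1
G(2) = mex{1} = 0
G(3) = mex{0,0} = 1
G(4) = mex{1,1} = 0
G(5) = mex{0,0} = 1
G(6) = mex{1,1} = 0
G(7) = mex{0,0} = 1
G(8) = mex{1,1} = 0
G(9) = mex{0,0} = 1
G(10) = mex{1,1} = 0
G(11) = mex{0,0} = 1
G(12) = mex{1,1} = 0
G(13) = mex{0,0} = 1
G(14) = mex{1,1} = 0
G(15) = mex{0,0} = 1
G(16) = mex{1,1} = 0
G(17) = mex{0,0} = 1
G(18) = mex{1,1} = 0
G(19) = mex{0,0} = 1
G(20) = mex{1,1} = 0
G(21) = mex{0,0} = 1
G(22) = mex{1,1} = 0
G(23) = mex{0,0} = 1
G(24) = mex{1,1} = 0

0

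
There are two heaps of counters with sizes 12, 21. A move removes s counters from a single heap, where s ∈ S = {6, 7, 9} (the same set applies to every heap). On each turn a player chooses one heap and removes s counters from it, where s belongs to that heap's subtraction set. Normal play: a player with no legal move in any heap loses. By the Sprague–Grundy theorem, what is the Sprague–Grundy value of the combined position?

All heaps use S = {6, 7, 9}:
n :  0  1  2  3  4  5  6  7  8  9 10 11 12 13 14 15 16 17 18 19 20 21
G :  0  0  0  0  0  0  1  1  1  1  1  1  2  2  2  0  0  0  0  0  0  1
Heap A: G(12) = 2.
Heap B: G(21) = 1.
Combined Grundy value = 2 ⊕ 1 = 3.

3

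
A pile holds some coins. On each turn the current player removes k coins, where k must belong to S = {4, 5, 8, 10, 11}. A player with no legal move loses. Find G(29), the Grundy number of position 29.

G(0) = 0
G(1) = mex{} = 0
G(2) = mex{} = 0
G(3) = mex{} = 0
G(4) = mex{0} = 1
G(5) = mex{0,0} = 1
G(6) = mex{0,0} = 1
G(7) = mex{0,0} = 1
G(8) = mex{1,0,0} = 2
G(9) = mex{1,1,0} = 2
G(10) = mex{1,1,0,0} = 2
G(11) = mex{1,1,0,0,0} = 2
G(12) = mex{2,1,1,0,0} = 3
G(13) = mex{2,2,1,0,0} = 3
G(14) = mex{2,2,1,1,0} = 3
G(15) = mex{2,2,1,1,1} = 0
G(16) = mex{3,2,2,1,1} = 0
G(17) = mex{3,3,2,1,1} = 0
G(18) = mex{3,3,2,2,1} = 0
G(19) = mex{0,3,2,2,2} = 1
G(20) = mex{0,0,3,2,2} = 1
G(21) = mex{0,0,3,2,2} = 1
G(22) = mex{0,0,3,3,2} = 1
G(23) = mex{1,0,0,3,3} = 2
G(24) = mex{1,1,0,3,3} = 2
G(25) = mex{1,1,0,0,3} = 2
G(26) = mex{1,1,0,0,0} = 2
G(27) = mex{2,1,1,0,0} = 3
G(28) = mex{2,2,1,0,0} = 3
G(29) = mex{2,2,1,1,0} = 3

3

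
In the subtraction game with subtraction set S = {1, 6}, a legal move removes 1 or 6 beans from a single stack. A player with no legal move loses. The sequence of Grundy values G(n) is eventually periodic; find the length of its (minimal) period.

7

n :  0  1  2  3  4  5  6  7  8  9 10 11 12 13 14 15
G :  0  1  0  1  0  1  2  0  1  0  1  0  1  2  0  1
G(n+7) = G(n) holds for n = 0,…,5 (a full window of length max(S) = 6), so the sequence is purely periodic with period 7.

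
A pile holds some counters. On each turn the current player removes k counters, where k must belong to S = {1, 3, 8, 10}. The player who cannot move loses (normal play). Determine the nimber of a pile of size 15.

G(0) = 0
G(1) = mex{0} = 1
G(2) = mex{1} = 0
G(3) = mex{0,0} = 1
G(4) = mex{1,1} = 0
G(5) = mex{0,0} = 1
G(6) = mex{1,1} = 0
G(7) = mex{0,0} = 1
G(8) = mex{1,1,0} = 2
G(9) = mex{2,0,1} = 3
G(10) = mex{3,1,0,0} = 2
G(11) = mex{2,2,1,1} = 0
G(12) = mex{0,3,0,0} = 1
G(13) = mex{1,2,1,1} = 0
G(14) = mex{0,0,0,0} = 1
G(15) = mex{1,1,1,1} = 0

0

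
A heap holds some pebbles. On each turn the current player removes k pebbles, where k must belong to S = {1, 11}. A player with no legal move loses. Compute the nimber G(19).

1

n :  0  1  2  3  4  5  6  7  8  9 10 11 12 13 14 15 16 17 18 19
G :  0  1  0  1  0  1  0  1  0  1  0  1  0  1  0  1  0  1  0  1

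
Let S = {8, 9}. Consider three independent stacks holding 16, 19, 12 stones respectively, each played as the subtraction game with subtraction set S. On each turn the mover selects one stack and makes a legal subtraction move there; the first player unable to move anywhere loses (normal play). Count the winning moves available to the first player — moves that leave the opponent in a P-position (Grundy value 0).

1

All stacks use S = {8, 9}:
G(0) = 0
G(1) = mex{} = 0
G(2) = mex{} = 0
G(3) = mex{} = 0
G(4) = mex{} = 0
G(5) = mex{} = 0
G(6) = mex{} = 0
G(7) = mex{} = 0
G(8) = mex{0} = 1
G(9) = mex{0,0} = 1
G(10) = mex{0,0} = 1
G(11) = mex{0,0} = 1
G(12) = mex{0,0} = 1
G(13) = mex{0,0} = 1
G(14) = mex{0,0} = 1
G(15) = mex{0,0} = 1
G(16) = mex{1,0} = 2
G(17) = mex{1,1} = 0
G(18) = mex{1,1} = 0
G(19) = mex{1,1} = 0
Stack A: G(16) = 2.
Stack B: G(19) = 0.
Stack C: G(12) = 1.
Combined Grundy value = 2 ⊕ 0 ⊕ 1 = 3.
A winning move leaves total XOR = 0, i.e. changes one component's Grundy value g to g ⊕ X where X is the current total.
Stack A: need g' = 2⊕3 = 1. Options: 16−8→G=1, 16−9→G=0. Hits: 1.
Stack B: need g' = 0⊕3 = 3. Options: 19−8→G=1, 19−9→G=1. Hits: 0.
Stack C: need g' = 1⊕3 = 2. Options: 12−8→G=0, 12−9→G=0. Hits: 0.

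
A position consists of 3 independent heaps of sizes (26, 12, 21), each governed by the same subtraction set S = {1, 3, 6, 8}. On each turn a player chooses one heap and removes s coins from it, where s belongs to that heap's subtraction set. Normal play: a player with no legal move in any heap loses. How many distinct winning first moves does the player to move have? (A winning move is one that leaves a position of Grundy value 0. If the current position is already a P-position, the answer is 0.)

2

All heaps use S = {1, 3, 6, 8}:
G(0) = 0
G(1) = mex{0} = 1
G(2) = mex{1} = 0
G(3) = mex{0,0} = 1
G(4) = mex{1,1} = 0
G(5) = mex{0,0} = 1
G(6) = mex{1,1,0} = 2
G(7) = mex{2,0,1} = 3
G(8) = mex{3,1,0,0} = 2
G(9) = mex{2,2,1,1} = 0
G(10) = mex{0,3,0,0} = 1
G(11) = mex{1,2,1,1} = 0
G(12) = mex{0,0,2,0} = 1
G(13) = mex{1,1,3,1} = 0
G(14) = mex{0,0,2,2} = 1
G(15) = mex{1,1,0,3} = 2
G(16) = mex{2,0,1,2} = 3
G(17) = mex{3,1,0,0} = 2
G(18) = mex{2,2,1,1} = 0
G(19) = mex{0,3,0,0} = 1
G(20) = mex{1,2,1,1} = 0
G(21) = mex{0,0,2,0} = 1
G(22) = mex{1,1,3,1} = 0
G(23) = mex{0,0,2,2} = 1
G(24) = mex{1,1,0,3} = 2
G(25) = mex{2,0,1,2} = 3
G(26) = mex{3,1,0,0} = 2
Heap A: G(26) = 2.
Heap B: G(12) = 1.
Heap C: G(21) = 1.
Combined Grundy value = 2 ⊕ 1 ⊕ 1 = 2.
A winning move leaves total XOR = 0, i.e. changes one component's Grundy value g to g ⊕ X where X is the current total.
Heap A: need g' = 2⊕2 = 0. Options: 26−1→G=3, 26−3→G=1, 26−6→G=0, 26−8→G=0. Hits: 2.
Heap B: need g' = 1⊕2 = 3. Options: 12−1→G=0, 12−3→G=0, 12−6→G=2, 12−8→G=0. Hits: 0.
Heap C: need g' = 1⊕2 = 3. Options: 21−1→G=0, 21−3→G=0, 21−6→G=2, 21−8→G=0. Hits: 0.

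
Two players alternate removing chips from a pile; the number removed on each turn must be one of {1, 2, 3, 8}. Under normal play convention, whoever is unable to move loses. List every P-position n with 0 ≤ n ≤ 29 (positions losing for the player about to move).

0, 4, 9, 13, 18, 22, 27

n :  0  1  2  3  4  5  6  7  8  9 10 11 12 13 14 15 16 17 18 19 20 21 22 23 24 25 26 27 28 29
G :  0  1  2  3  0  1  2  3  4  0  1  2  3  0  1  2  3  4  0  1  2  3  0  1  2  3  4  0  1  2
P-positions are exactly the n with G(n) = 0.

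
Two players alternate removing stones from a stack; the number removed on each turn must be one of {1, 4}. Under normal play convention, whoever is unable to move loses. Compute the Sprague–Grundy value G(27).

n :  0  1  2  3  4  5  6  7  8  9 10 11 12 13 14 15 16 17 18 19 20 21 22 23 24 25 26 27
G :  0  1  0  1  2  0  1  0  1  2  0  1  0  1  2  0  1  0  1  2  0  1  0  1  2  0  1  0

0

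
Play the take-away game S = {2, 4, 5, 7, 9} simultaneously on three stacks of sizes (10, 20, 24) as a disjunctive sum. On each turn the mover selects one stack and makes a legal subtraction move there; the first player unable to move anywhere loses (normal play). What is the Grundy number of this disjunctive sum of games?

All stacks use S = {2, 4, 5, 7, 9}:
n :  0  1  2  3  4  5  6  7  8  9 10 11 12 13 14 15 16 17 18 19 20 21 22 23 24
G :  0  0  1  1  2  2  3  3  4  4  5  0  0  1  1  2  2  3  3  4  4  5  0  0  1
Stack A: G(10) = 5.
Stack B: G(20) = 4.
Stack C: G(24) = 1.
Combined Grundy value = 5 ⊕ 4 ⊕ 1 = 0.

0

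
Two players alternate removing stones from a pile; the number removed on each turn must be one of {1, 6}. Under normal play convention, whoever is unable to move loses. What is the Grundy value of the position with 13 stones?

G(0) = 0
G(1) = mex{0} = 1
G(2) = mex{1} = 0
G(3) = mex{0} = 1
G(4) = mex{1} = 0
G(5) = mex{0} = 1
G(6) = mex{1,0} = 2
G(7) = mex{2,1} = 0
G(8) = mex{0,0} = 1
G(9) = mex{1,1} = 0
G(10) = mex{0,0} = 1
G(11) = mex{1,1} = 0
G(12) = mex{0,2} = 1
G(13) = mex{1,0} = 2

2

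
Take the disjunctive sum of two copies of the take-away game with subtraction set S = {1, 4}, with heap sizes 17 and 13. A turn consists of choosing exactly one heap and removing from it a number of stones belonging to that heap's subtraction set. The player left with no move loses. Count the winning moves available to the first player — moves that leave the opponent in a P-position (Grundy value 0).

3

All heaps use S = {1, 4}:
n :  0  1  2  3  4  5  6  7  8  9 10 11 12 13 14 15 16 17
G :  0  1  0  1  2  0  1  0  1  2  0  1  0  1  2  0  1  0
Heap A: G(17) = 0.
Heap B: G(13) = 1.
Combined Grundy value = 0 ⊕ 1 = 1.
A winning move leaves total XOR = 0, i.e. changes one component's Grundy value g to g ⊕ X where X is the current total.
Heap A: need g' = 0⊕1 = 1. Options: 17−1→G=1, 17−4→G=1. Hits: 2.
Heap B: need g' = 1⊕1 = 0. Options: 13−1→G=0, 13−4→G=2. Hits: 1.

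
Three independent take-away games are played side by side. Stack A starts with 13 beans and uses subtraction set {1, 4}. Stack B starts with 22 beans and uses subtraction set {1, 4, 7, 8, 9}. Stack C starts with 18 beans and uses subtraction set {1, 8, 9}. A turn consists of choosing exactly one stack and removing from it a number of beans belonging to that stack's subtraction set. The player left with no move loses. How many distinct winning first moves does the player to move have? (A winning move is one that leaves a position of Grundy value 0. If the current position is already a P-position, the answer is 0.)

4

Stack A, S = {1, 4}:
n :  0  1  2  3  4  5  6  7  8  9 10 11 12 13
G :  0  1  0  1  2  0  1  0  1  2  0  1  0  1
G_A(13) = 1.
Stack B, S = {1, 4, 7, 8, 9}:
G(0) = 0
G(1) = mex{0} = 1
G(2) = mex{1} = 0
G(3) = mex{0} = 1
G(4) = mex{1,0} = 2
G(5) = mex{2,1} = 0
G(6) = mex{0,0} = 1
G(7) = mex{1,1,0} = 2
G(8) = mex{2,2,1,0} = 3
G(9) = mex{3,0,0,1,0} = 2
G(10) = mex{2,1,1,0,1} = 3
G(11) = mex{3,2,2,1,0} = 4
G(12) = mex{4,3,0,2,1} = 5
G(13) = mex{5,2,1,0,2} = 3
G(14) = mex{3,3,2,1,0} = 4
G(15) = mex{4,4,3,2,1} = 0
G(16) = mex{0,5,2,3,2} = 1
G(17) = mex{1,3,3,2,3} = 0
G(18) = mex{0,4,4,3,2} = 1
G(19) = mex{1,0,5,4,3} = 2
G(20) = mex{2,1,3,5,4} = 0
G(21) = mex{0,0,4,3,5} = 1
G(22) = mex{1,1,0,4,3} = 2
G_B(22) = 2.
Stack C, S = {1, 8, 9}:
n :  0  1  2  3  4  5  6  7  8  9 10 11 12 13 14 15 16 17 18
G :  0  1  0  1  0  1  0  1  2  3  2  3  2  3  2  3  0  1  0
G_C(18) = 0.
Combined Grundy value = 1 ⊕ 2 ⊕ 0 = 3.
A winning move leaves total XOR = 0, i.e. changes one component's Grundy value g to g ⊕ X where X is the current total.
Stack A: need g' = 1⊕3 = 2. Options: 13−1→G=0, 13−4→G=2. Hits: 1.
Stack B: need g' = 2⊕3 = 1. Options: 22−1→G=1, 22−4→G=1, 22−7→G=0, 22−8→G=4, 22−9→G=3. Hits: 2.
Stack C: need g' = 0⊕3 = 3. Options: 18−1→G=1, 18−8→G=2, 18−9→G=3. Hits: 1.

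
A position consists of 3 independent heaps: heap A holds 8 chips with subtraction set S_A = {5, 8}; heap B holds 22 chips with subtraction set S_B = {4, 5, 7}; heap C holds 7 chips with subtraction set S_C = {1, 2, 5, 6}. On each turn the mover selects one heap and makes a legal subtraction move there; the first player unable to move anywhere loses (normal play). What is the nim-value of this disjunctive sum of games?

Heap A, S = {5, 8}:
n : 0 1 2 3 4 5 6 7 8
G : 0 0 0 0 0 1 1 1 1
G_A(8) = 1.
Heap B, S = {4, 5, 7}:
n :  0  1  2  3  4  5  6  7  8  9 10 11 12 13 14 15 16 17 18 19 20 21 22
G :  0  0  0  0  1  1  1  1  2  2  2  0  0  0  0  1  1  1  1  2  2  2  0
G_B(22) = 0.
Heap C, S = {1, 2, 5, 6}:
n : 0 1 2 3 4 5 6 7
G : 0 1 2 0 1 2 3 0
G_C(7) = 0.
Combined Grundy value = 1 ⊕ 0 ⊕ 0 = 1.

1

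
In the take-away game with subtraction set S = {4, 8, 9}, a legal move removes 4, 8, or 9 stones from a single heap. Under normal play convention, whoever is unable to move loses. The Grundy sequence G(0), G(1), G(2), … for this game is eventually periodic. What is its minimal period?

n :  0  1  2  3  4  5  6  7  8  9 10 11 12 13 14 15 16 17 18 19 20 21 22 23 24 25 26 27
G :  0  0  0  0  1  1  1  1  2  2  2  2  3  0  0  0  0  1  1  1  1  2  2  2  2  3  0  0
G(n+13) = G(n) holds for n = 0,…,8 (a full window of length max(S) = 9), so the sequence is purely periodic with period 13.

13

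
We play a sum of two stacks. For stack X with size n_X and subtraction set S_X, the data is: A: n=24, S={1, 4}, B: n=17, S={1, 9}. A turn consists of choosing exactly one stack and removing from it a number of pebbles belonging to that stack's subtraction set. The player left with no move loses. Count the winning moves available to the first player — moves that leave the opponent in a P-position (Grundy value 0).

1

Stack A, S = {1, 4}:
G(0) = 0
G(1) = mex{0} = 1
G(2) = mex{1} = 0
G(3) = mex{0} = 1
G(4) = mex{1,0} = 2
G(5) = mex{2,1} = 0
G(6) = mex{0,0} = 1
G(7) = mex{1,1} = 0
G(8) = mex{0,2} = 1
G(9) = mex{1,0} = 2
G(10) = mex{2,1} = 0
G(11) = mex{0,0} = 1
G(12) = mex{1,1} = 0
G(13) = mex{0,2} = 1
G(14) = mex{1,0} = 2
G(15) = mex{2,1} = 0
G(16) = mex{0,0} = 1
G(17) = mex{1,1} = 0
G(18) = mex{0,2} = 1
G(19) = mex{1,0} = 2
G(20) = mex{2,1} = 0
G(21) = mex{0,0} = 1
G(22) = mex{1,1} = 0
G(23) = mex{0,2} = 1
G(24) = mex{1,0} = 2
G_A(24) = 2.
Stack B, S = {1, 9}:
G(0) = 0
G(1) = mex{0} = 1
G(2) = mex{1} = 0
G(3) = mex{0} = 1
G(4) = mex{1} = 0
G(5) = mex{0} = 1
G(6) = mex{1} = 0
G(7) = mex{0} = 1
G(8) = mex{1} = 0
G(9) = mex{0,0} = 1
G(10) = mex{1,1} = 0
G(11) = mex{0,0} = 1
G(12) = mex{1,1} = 0
G(13) = mex{0,0} = 1
G(14) = mex{1,1} = 0
G(15) = mex{0,0} = 1
G(16) = mex{1,1} = 0
G(17) = mex{0,0} = 1
G_B(17) = 1.
Combined Grundy value = 2 ⊕ 1 = 3.
A winning move leaves total XOR = 0, i.e. changes one component's Grundy value g to g ⊕ X where X is the current total.
Stack A: need g' = 2⊕3 = 1. Options: 24−1→G=1, 24−4→G=0. Hits: 1.
Stack B: need g' = 1⊕3 = 2. Options: 17−1→G=0, 17−9→G=0. Hits: 0.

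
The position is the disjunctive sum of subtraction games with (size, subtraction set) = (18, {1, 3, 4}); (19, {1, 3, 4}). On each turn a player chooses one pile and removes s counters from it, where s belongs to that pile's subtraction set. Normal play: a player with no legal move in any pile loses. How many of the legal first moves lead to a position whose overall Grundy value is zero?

1

Pile A, S = {1, 3, 4}:
G(0) = 0
G(1) = mex{0} = 1
G(2) = mex{1} = 0
G(3) = mex{0,0} = 1
G(4) = mex{1,1,0} = 2
G(5) = mex{2,0,1} = 3
G(6) = mex{3,1,0} = 2
G(7) = mex{2,2,1} = 0
G(8) = mex{0,3,2} = 1
G(9) = mex{1,2,3} = 0
G(10) = mex{0,0,2} = 1
G(11) = mex{1,1,0} = 2
G(12) = mex{2,0,1} = 3
G(13) = mex{3,1,0} = 2
G(14) = mex{2,2,1} = 0
G(15) = mex{0,3,2} = 1
G(16) = mex{1,2,3} = 0
G(17) = mex{0,0,2} = 1
G(18) = mex{1,1,0} = 2
G_A(18) = 2.
Pile B, S = {1, 3, 4}:
n :  0  1  2  3  4  5  6  7  8  9 10 11 12 13 14 15 16 17 18 19
G :  0  1  0  1  2  3  2  0  1  0  1  2  3  2  0  1  0  1  2  3
G_B(19) = 3.
Combined Grundy value = 2 ⊕ 3 = 1.
A winning move leaves total XOR = 0, i.e. changes one component's Grundy value g to g ⊕ X where X is the current total.
Pile A: need g' = 2⊕1 = 3. Options: 18−1→G=1, 18−3→G=1, 18−4→G=0. Hits: 0.
Pile B: need g' = 3⊕1 = 2. Options: 19−1→G=2, 19−3→G=0, 19−4→G=1. Hits: 1.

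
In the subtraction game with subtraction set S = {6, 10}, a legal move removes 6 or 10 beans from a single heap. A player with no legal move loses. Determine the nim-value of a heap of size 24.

1

n :  0  1  2  3  4  5  6  7  8  9 10 11 12 13 14 15 16 17 18 19 20 21 22 23 24
G :  0  0  0  0  0  0  1  1  1  1  1  1  2  2  2  2  0  0  0  0  0  0  1  1  1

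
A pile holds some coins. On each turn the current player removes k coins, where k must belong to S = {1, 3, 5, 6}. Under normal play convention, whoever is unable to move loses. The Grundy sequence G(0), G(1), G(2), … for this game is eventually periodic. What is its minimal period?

11

n :  0  1  2  3  4  5  6  7  8  9 10 11 12 13 14 15 16 17 18 19 20 21 22 23
G :  0  1  0  1  0  1  2  3  2  3  2  0  1  0  1  0  1  2  3  2  3  2  0  1
G(n+11) = G(n) holds for n = 0,…,5 (a full window of length max(S) = 6), so the sequence is purely periodic with period 11.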